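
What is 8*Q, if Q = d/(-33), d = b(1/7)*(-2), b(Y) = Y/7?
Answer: 16/1617 ≈ 0.0098949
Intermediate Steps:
b(Y) = Y/7 (b(Y) = Y*(⅐) = Y/7)
d = -2/49 (d = ((⅐)/7)*(-2) = ((⅐)*(⅐))*(-2) = (1/49)*(-2) = -2/49 ≈ -0.040816)
Q = 2/1617 (Q = -2/49/(-33) = -2/49*(-1/33) = 2/1617 ≈ 0.0012369)
8*Q = 8*(2/1617) = 16/1617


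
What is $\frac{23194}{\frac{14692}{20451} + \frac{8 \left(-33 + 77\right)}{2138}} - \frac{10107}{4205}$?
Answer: $\frac{1066017091506681}{40589023210} \approx 26264.0$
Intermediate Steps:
$\frac{23194}{\frac{14692}{20451} + \frac{8 \left(-33 + 77\right)}{2138}} - \frac{10107}{4205} = \frac{23194}{14692 \cdot \frac{1}{20451} + 8 \cdot 44 \cdot \frac{1}{2138}} - \frac{10107}{4205} = \frac{23194}{\frac{14692}{20451} + 352 \cdot \frac{1}{2138}} - \frac{10107}{4205} = \frac{23194}{\frac{14692}{20451} + \frac{176}{1069}} - \frac{10107}{4205} = \frac{23194}{\frac{19305124}{21862119}} - \frac{10107}{4205} = 23194 \cdot \frac{21862119}{19305124} - \frac{10107}{4205} = \frac{253534994043}{9652562} - \frac{10107}{4205} = \frac{1066017091506681}{40589023210}$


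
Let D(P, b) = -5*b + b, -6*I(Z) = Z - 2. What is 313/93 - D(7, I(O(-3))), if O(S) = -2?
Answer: 187/31 ≈ 6.0323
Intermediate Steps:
I(Z) = ⅓ - Z/6 (I(Z) = -(Z - 2)/6 = -(-2 + Z)/6 = ⅓ - Z/6)
D(P, b) = -4*b
313/93 - D(7, I(O(-3))) = 313/93 - (-4)*(⅓ - ⅙*(-2)) = 313*(1/93) - (-4)*(⅓ + ⅓) = 313/93 - (-4)*2/3 = 313/93 - 1*(-8/3) = 313/93 + 8/3 = 187/31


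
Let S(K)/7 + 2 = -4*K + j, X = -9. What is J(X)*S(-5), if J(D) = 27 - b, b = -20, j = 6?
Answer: 7896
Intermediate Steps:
S(K) = 28 - 28*K (S(K) = -14 + 7*(-4*K + 6) = -14 + 7*(6 - 4*K) = -14 + (42 - 28*K) = 28 - 28*K)
J(D) = 47 (J(D) = 27 - 1*(-20) = 27 + 20 = 47)
J(X)*S(-5) = 47*(28 - 28*(-5)) = 47*(28 + 140) = 47*168 = 7896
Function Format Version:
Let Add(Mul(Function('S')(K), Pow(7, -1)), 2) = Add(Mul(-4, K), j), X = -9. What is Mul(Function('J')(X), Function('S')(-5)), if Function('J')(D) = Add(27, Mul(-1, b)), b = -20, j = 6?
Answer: 7896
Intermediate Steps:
Function('S')(K) = Add(28, Mul(-28, K)) (Function('S')(K) = Add(-14, Mul(7, Add(Mul(-4, K), 6))) = Add(-14, Mul(7, Add(6, Mul(-4, K)))) = Add(-14, Add(42, Mul(-28, K))) = Add(28, Mul(-28, K)))
Function('J')(D) = 47 (Function('J')(D) = Add(27, Mul(-1, -20)) = Add(27, 20) = 47)
Mul(Function('J')(X), Function('S')(-5)) = Mul(47, Add(28, Mul(-28, -5))) = Mul(47, Add(28, 140)) = Mul(47, 168) = 7896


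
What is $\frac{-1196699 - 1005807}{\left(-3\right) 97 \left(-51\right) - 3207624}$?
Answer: $\frac{2202506}{3192783} \approx 0.68984$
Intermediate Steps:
$\frac{-1196699 - 1005807}{\left(-3\right) 97 \left(-51\right) - 3207624} = \frac{-1196699 - 1005807}{\left(-291\right) \left(-51\right) - 3207624} = - \frac{2202506}{14841 - 3207624} = - \frac{2202506}{-3192783} = \left(-2202506\right) \left(- \frac{1}{3192783}\right) = \frac{2202506}{3192783}$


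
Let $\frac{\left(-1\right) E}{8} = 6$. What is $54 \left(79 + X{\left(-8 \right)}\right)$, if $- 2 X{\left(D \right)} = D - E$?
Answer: $3186$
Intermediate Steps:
$E = -48$ ($E = \left(-8\right) 6 = -48$)
$X{\left(D \right)} = -24 - \frac{D}{2}$ ($X{\left(D \right)} = - \frac{D - -48}{2} = - \frac{D + 48}{2} = - \frac{48 + D}{2} = -24 - \frac{D}{2}$)
$54 \left(79 + X{\left(-8 \right)}\right) = 54 \left(79 - 20\right) = 54 \cdot 59 = 3186$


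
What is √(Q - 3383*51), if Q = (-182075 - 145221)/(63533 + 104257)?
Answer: I*√1214364997305285/83895 ≈ 415.37*I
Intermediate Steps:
Q = -163648/83895 (Q = -327296/167790 = -327296*1/167790 = -163648/83895 ≈ -1.9506)
√(Q - 3383*51) = √(-163648/83895 - 3383*51) = √(-163648/83895 - 172533) = √(-14474819683/83895) = I*√1214364997305285/83895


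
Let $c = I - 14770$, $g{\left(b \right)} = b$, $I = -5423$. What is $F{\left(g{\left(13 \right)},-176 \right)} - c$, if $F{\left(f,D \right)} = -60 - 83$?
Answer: $20050$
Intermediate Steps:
$c = -20193$ ($c = -5423 - 14770 = -20193$)
$F{\left(f,D \right)} = -143$
$F{\left(g{\left(13 \right)},-176 \right)} - c = -143 - -20193 = -143 + 20193 = 20050$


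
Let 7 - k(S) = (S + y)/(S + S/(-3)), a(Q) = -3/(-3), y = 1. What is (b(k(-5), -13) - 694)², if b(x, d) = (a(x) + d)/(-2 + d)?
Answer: 12013156/25 ≈ 4.8053e+5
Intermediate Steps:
a(Q) = 1 (a(Q) = -3*(-⅓) = 1)
k(S) = 7 - 3*(1 + S)/(2*S) (k(S) = 7 - (S + 1)/(S + S/(-3)) = 7 - (1 + S)/(S + S*(-⅓)) = 7 - (1 + S)/(S - S/3) = 7 - (1 + S)/(2*S/3) = 7 - (1 + S)*3/(2*S) = 7 - 3*(1 + S)/(2*S))
b(x, d) = (1 + d)/(-2 + d)
(b(k(-5), -13) - 694)² = ((1 - 13)/(-2 - 13) - 694)² = (-12/(-15) - 694)² = (-1/15*(-12) - 694)² = (⅘ - 694)² = (-3466/5)² = 12013156/25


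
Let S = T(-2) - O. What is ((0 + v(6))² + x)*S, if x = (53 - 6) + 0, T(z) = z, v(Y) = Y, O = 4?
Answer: -498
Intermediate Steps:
S = -6 (S = -2 - 1*4 = -2 - 4 = -6)
x = 47 (x = 47 + 0 = 47)
((0 + v(6))² + x)*S = ((0 + 6)² + 47)*(-6) = (6² + 47)*(-6) = (36 + 47)*(-6) = 83*(-6) = -498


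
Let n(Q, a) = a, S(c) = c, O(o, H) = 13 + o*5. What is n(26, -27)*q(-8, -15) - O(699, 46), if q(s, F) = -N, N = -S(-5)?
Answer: -3373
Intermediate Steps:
O(o, H) = 13 + 5*o
N = 5 (N = -1*(-5) = 5)
q(s, F) = -5 (q(s, F) = -1*5 = -5)
n(26, -27)*q(-8, -15) - O(699, 46) = -27*(-5) - (13 + 5*699) = 135 - (13 + 3495) = 135 - 1*3508 = 135 - 3508 = -3373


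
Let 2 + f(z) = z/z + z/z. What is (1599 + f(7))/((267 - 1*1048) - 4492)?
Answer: -1599/5273 ≈ -0.30324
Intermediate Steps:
f(z) = 0 (f(z) = -2 + (z/z + z/z) = -2 + (1 + 1) = -2 + 2 = 0)
(1599 + f(7))/((267 - 1*1048) - 4492) = (1599 + 0)/((267 - 1*1048) - 4492) = 1599/((267 - 1048) - 4492) = 1599/(-781 - 4492) = 1599/(-5273) = 1599*(-1/5273) = -1599/5273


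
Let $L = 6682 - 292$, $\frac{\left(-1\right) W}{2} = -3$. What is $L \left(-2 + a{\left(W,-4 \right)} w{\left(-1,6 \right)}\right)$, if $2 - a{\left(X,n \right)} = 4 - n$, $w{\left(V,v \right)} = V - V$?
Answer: $-12780$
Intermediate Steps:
$W = 6$ ($W = \left(-2\right) \left(-3\right) = 6$)
$w{\left(V,v \right)} = 0$
$a{\left(X,n \right)} = -2 + n$ ($a{\left(X,n \right)} = 2 - \left(4 - n\right) = 2 + \left(-4 + n\right) = -2 + n$)
$L = 6390$
$L \left(-2 + a{\left(W,-4 \right)} w{\left(-1,6 \right)}\right) = 6390 \left(-2 + \left(-2 - 4\right) 0\right) = 6390 \left(-2 - 0\right) = 6390 \left(-2 + 0\right) = 6390 \left(-2\right) = -12780$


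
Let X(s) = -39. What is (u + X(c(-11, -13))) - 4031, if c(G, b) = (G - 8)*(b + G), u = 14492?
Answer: 10422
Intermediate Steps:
c(G, b) = (-8 + G)*(G + b)
(u + X(c(-11, -13))) - 4031 = (14492 - 39) - 4031 = 14453 - 4031 = 10422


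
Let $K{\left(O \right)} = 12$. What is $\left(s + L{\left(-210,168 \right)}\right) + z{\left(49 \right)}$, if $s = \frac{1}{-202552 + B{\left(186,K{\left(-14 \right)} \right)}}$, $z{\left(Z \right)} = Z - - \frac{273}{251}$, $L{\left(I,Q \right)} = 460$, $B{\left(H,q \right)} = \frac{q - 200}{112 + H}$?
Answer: $\frac{3864049509545}{7575265842} \approx 510.09$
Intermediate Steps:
$B{\left(H,q \right)} = \frac{-200 + q}{112 + H}$
$z{\left(Z \right)} = \frac{273}{251} + Z$ ($z{\left(Z \right)} = Z - \left(-273\right) \frac{1}{251} = Z - - \frac{273}{251} = Z + \frac{273}{251} = \frac{273}{251} + Z$)
$s = - \frac{149}{30180342}$ ($s = \frac{1}{-202552 + \frac{-200 + 12}{112 + 186}} = \frac{1}{-202552 + \frac{1}{298} \left(-188\right)} = \frac{1}{-202552 - \frac{94}{149}} = \frac{1}{- \frac{30180342}{149}} = - \frac{149}{30180342} \approx -4.937 \cdot 10^{-6}$)
$\left(s + L{\left(-210,168 \right)}\right) + z{\left(49 \right)} = \left(- \frac{149}{30180342} + 460\right) + \left(\frac{273}{251} + 49\right) = \frac{13882957171}{30180342} + \frac{12572}{251} = \frac{3864049509545}{7575265842}$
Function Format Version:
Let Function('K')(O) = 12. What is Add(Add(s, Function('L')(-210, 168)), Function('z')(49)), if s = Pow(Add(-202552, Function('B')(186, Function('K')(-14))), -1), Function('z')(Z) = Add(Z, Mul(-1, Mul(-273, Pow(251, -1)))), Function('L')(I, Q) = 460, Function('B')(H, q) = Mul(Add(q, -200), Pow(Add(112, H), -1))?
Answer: Rational(3864049509545, 7575265842) ≈ 510.09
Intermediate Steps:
Function('B')(H, q) = Mul(Pow(Add(112, H), -1), Add(-200, q)) (Function('B')(H, q) = Mul(Add(-200, q), Pow(Add(112, H), -1)) = Mul(Pow(Add(112, H), -1), Add(-200, q)))
Function('z')(Z) = Add(Rational(273, 251), Z) (Function('z')(Z) = Add(Z, Mul(-1, Mul(-273, Rational(1, 251)))) = Add(Z, Mul(-1, Rational(-273, 251))) = Add(Z, Rational(273, 251)) = Add(Rational(273, 251), Z))
s = Rational(-149, 30180342) (s = Pow(Add(-202552, Mul(Pow(Add(112, 186), -1), Add(-200, 12))), -1) = Pow(Add(-202552, Mul(Pow(298, -1), -188)), -1) = Pow(Add(-202552, Mul(Rational(1, 298), -188)), -1) = Pow(Add(-202552, Rational(-94, 149)), -1) = Pow(Rational(-30180342, 149), -1) = Rational(-149, 30180342) ≈ -4.9370e-6)
Add(Add(s, Function('L')(-210, 168)), Function('z')(49)) = Add(Add(Rational(-149, 30180342), 460), Add(Rational(273, 251), 49)) = Add(Rational(13882957171, 30180342), Rational(12572, 251)) = Rational(3864049509545, 7575265842)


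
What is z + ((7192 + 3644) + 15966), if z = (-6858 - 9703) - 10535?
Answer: -294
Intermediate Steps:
z = -27096 (z = -16561 - 10535 = -27096)
z + ((7192 + 3644) + 15966) = -27096 + ((7192 + 3644) + 15966) = -27096 + (10836 + 15966) = -27096 + 26802 = -294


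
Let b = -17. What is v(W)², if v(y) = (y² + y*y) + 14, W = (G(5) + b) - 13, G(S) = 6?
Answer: 1359556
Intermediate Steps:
W = -24 (W = (6 - 17) - 13 = -11 - 13 = -24)
v(y) = 14 + 2*y² (v(y) = (y² + y²) + 14 = 2*y² + 14 = 14 + 2*y²)
v(W)² = (14 + 2*(-24)²)² = (14 + 2*576)² = (14 + 1152)² = 1166² = 1359556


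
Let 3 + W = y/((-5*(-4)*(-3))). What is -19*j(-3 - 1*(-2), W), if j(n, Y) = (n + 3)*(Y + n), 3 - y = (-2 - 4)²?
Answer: 1311/10 ≈ 131.10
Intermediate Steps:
y = -33 (y = 3 - (-2 - 4)² = 3 - 1*(-6)² = 3 - 1*36 = 3 - 36 = -33)
W = -49/20 (W = -3 - 33/(-5*(-4)*(-3)) = -3 - 33/(20*(-3)) = -3 - 33/(-60) = -3 - 33*(-1/60) = -3 + 11/20 = -49/20 ≈ -2.4500)
j(n, Y) = (3 + n)*(Y + n)
-19*j(-3 - 1*(-2), W) = -19*((-3 - 1*(-2))² + 3*(-49/20) + 3*(-3 - 1*(-2)) - 49*(-3 - 1*(-2))/20) = -19*((-3 + 2)² - 147/20 + 3*(-3 + 2) - 49*(-3 + 2)/20) = -19*((-1)² - 147/20 + 3*(-1) - 49/20*(-1)) = -19*(1 - 147/20 - 3 + 49/20) = -19*(-69/10) = 1311/10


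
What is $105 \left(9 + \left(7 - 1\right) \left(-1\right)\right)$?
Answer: $315$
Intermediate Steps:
$105 \left(9 + \left(7 - 1\right) \left(-1\right)\right) = 105 \left(9 + 6 \left(-1\right)\right) = 105 \left(9 - 6\right) = 105 \cdot 3 = 315$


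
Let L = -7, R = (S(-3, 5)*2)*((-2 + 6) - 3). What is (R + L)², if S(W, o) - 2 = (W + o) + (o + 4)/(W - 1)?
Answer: 49/4 ≈ 12.250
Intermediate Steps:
S(W, o) = 2 + W + o + (4 + o)/(-1 + W) (S(W, o) = 2 + ((W + o) + (o + 4)/(W - 1)) = 2 + ((W + o) + (4 + o)/(-1 + W)) = 2 + (W + o + (4 + o)/(-1 + W)) = 2 + W + o + (4 + o)/(-1 + W))
R = 7/2 (R = (((2 - 3 + (-3)² - 3*5)/(-1 - 3))*2)*((-2 + 6) - 3) = (((2 - 3 + 9 - 15)/(-4))*2)*(4 - 3) = (-¼*(-7)*2)*1 = ((7/4)*2)*1 = (7/2)*1 = 7/2 ≈ 3.5000)
(R + L)² = (7/2 - 7)² = (-7/2)² = 49/4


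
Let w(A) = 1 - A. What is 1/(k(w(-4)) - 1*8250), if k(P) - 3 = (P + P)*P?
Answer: -1/8197 ≈ -0.00012200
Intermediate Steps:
k(P) = 3 + 2*P² (k(P) = 3 + (P + P)*P = 3 + (2*P)*P = 3 + 2*P²)
1/(k(w(-4)) - 1*8250) = 1/((3 + 2*(1 - 1*(-4))²) - 1*8250) = 1/((3 + 2*(1 + 4)²) - 8250) = 1/((3 + 2*5²) - 8250) = 1/((3 + 2*25) - 8250) = 1/((3 + 50) - 8250) = 1/(53 - 8250) = 1/(-8197) = -1/8197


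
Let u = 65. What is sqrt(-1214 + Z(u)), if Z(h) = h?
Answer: I*sqrt(1149) ≈ 33.897*I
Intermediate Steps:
sqrt(-1214 + Z(u)) = sqrt(-1214 + 65) = sqrt(-1149) = I*sqrt(1149)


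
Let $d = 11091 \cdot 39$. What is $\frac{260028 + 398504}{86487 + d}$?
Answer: $\frac{23519}{18537} \approx 1.2688$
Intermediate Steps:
$d = 432549$
$\frac{260028 + 398504}{86487 + d} = \frac{260028 + 398504}{86487 + 432549} = \frac{658532}{519036} = 658532 \cdot \frac{1}{519036} = \frac{23519}{18537}$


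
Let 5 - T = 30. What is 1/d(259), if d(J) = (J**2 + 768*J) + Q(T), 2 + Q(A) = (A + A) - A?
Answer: 1/265966 ≈ 3.7599e-6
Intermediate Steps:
T = -25 (T = 5 - 1*30 = 5 - 30 = -25)
Q(A) = -2 + A (Q(A) = -2 + ((A + A) - A) = -2 + (2*A - A) = -2 + A)
d(J) = -27 + J**2 + 768*J (d(J) = (J**2 + 768*J) + (-2 - 25) = (J**2 + 768*J) - 27 = -27 + J**2 + 768*J)
1/d(259) = 1/(-27 + 259**2 + 768*259) = 1/(-27 + 67081 + 198912) = 1/265966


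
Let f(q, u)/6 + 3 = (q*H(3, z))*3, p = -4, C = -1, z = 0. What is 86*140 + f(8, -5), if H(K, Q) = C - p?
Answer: 12454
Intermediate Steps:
H(K, Q) = 3 (H(K, Q) = -1 - 1*(-4) = -1 + 4 = 3)
f(q, u) = -18 + 54*q (f(q, u) = -18 + 6*((q*3)*3) = -18 + 6*((3*q)*3) = -18 + 6*(9*q) = -18 + 54*q)
86*140 + f(8, -5) = 86*140 + (-18 + 54*8) = 12040 + (-18 + 432) = 12040 + 414 = 12454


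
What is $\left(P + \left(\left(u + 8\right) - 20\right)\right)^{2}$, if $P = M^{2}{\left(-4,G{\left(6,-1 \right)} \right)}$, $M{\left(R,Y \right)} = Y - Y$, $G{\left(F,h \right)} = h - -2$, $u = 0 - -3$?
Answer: $81$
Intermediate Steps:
$u = 3$ ($u = 0 + 3 = 3$)
$G{\left(F,h \right)} = 2 + h$ ($G{\left(F,h \right)} = h + 2 = 2 + h$)
$M{\left(R,Y \right)} = 0$
$P = 0$ ($P = 0^{2} = 0$)
$\left(P + \left(\left(u + 8\right) - 20\right)\right)^{2} = \left(0 + \left(\left(3 + 8\right) - 20\right)\right)^{2} = \left(0 + \left(11 - 20\right)\right)^{2} = \left(0 - 9\right)^{2} = \left(-9\right)^{2} = 81$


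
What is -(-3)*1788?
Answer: 5364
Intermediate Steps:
-(-3)*1788 = -1*(-5364) = 5364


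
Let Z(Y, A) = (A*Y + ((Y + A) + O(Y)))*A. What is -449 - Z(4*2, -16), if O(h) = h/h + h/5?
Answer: -12917/5 ≈ -2583.4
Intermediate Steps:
O(h) = 1 + h/5 (O(h) = 1 + h*(⅕) = 1 + h/5)
Z(Y, A) = A*(1 + A + 6*Y/5 + A*Y) (Z(Y, A) = (A*Y + ((Y + A) + (1 + Y/5)))*A = (A*Y + ((A + Y) + (1 + Y/5)))*A = (A*Y + (1 + A + 6*Y/5))*A = (1 + A + 6*Y/5 + A*Y)*A = A*(1 + A + 6*Y/5 + A*Y))
-449 - Z(4*2, -16) = -449 - (-16)*(5 + 5*(-16) + 6*(4*2) + 5*(-16)*(4*2))/5 = -449 - (-16)*(5 - 80 + 6*8 + 5*(-16)*8)/5 = -449 - (-16)*(5 - 80 + 48 - 640)/5 = -449 - (-16)*(-667)/5 = -449 - 1*10672/5 = -449 - 10672/5 = -12917/5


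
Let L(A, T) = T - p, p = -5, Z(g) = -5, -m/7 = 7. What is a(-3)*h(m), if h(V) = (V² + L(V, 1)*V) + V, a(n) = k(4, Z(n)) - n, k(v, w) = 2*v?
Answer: 22638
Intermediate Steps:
m = -49 (m = -7*7 = -49)
a(n) = 8 - n (a(n) = 2*4 - n = 8 - n)
L(A, T) = 5 + T (L(A, T) = T - 1*(-5) = T + 5 = 5 + T)
h(V) = V² + 7*V (h(V) = (V² + (5 + 1)*V) + V = (V² + 6*V) + V = V² + 7*V)
a(-3)*h(m) = (8 - 1*(-3))*(-49*(7 - 49)) = (8 + 3)*(-49*(-42)) = 11*2058 = 22638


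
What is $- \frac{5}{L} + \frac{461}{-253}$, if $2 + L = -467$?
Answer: $- \frac{214944}{118657} \approx -1.8115$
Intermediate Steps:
$L = -469$ ($L = -2 - 467 = -469$)
$- \frac{5}{L} + \frac{461}{-253} = - \frac{5}{-469} + \frac{461}{-253} = \left(-5\right) \left(- \frac{1}{469}\right) + 461 \left(- \frac{1}{253}\right) = \frac{5}{469} - \frac{461}{253} = - \frac{214944}{118657}$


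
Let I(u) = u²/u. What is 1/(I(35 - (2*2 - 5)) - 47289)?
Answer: -1/47253 ≈ -2.1163e-5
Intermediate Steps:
I(u) = u
1/(I(35 - (2*2 - 5)) - 47289) = 1/((35 - (2*2 - 5)) - 47289) = 1/((35 - (4 - 5)) - 47289) = 1/((35 - 1*(-1)) - 47289) = 1/((35 + 1) - 47289) = 1/(36 - 47289) = 1/(-47253) = -1/47253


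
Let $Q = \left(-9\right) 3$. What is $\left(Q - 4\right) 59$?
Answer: $-1829$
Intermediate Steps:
$Q = -27$
$\left(Q - 4\right) 59 = \left(-27 - 4\right) 59 = \left(-31\right) 59 = -1829$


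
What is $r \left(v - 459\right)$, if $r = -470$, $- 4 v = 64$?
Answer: $223250$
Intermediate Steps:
$v = -16$ ($v = \left(- \frac{1}{4}\right) 64 = -16$)
$r \left(v - 459\right) = - 470 \left(-16 - 459\right) = \left(-470\right) \left(-475\right) = 223250$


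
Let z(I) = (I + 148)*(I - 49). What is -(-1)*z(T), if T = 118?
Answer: 18354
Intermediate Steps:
z(I) = (-49 + I)*(148 + I) (z(I) = (148 + I)*(-49 + I) = (-49 + I)*(148 + I))
-(-1)*z(T) = -(-1)*(-7252 + 118² + 99*118) = -(-1)*(-7252 + 13924 + 11682) = -(-1)*18354 = -1*(-18354) = 18354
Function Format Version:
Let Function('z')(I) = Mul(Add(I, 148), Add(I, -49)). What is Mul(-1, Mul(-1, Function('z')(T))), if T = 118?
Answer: 18354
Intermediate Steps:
Function('z')(I) = Mul(Add(-49, I), Add(148, I)) (Function('z')(I) = Mul(Add(148, I), Add(-49, I)) = Mul(Add(-49, I), Add(148, I)))
Mul(-1, Mul(-1, Function('z')(T))) = Mul(-1, Mul(-1, Add(-7252, Pow(118, 2), Mul(99, 118)))) = Mul(-1, Mul(-1, Add(-7252, 13924, 11682))) = Mul(-1, Mul(-1, 18354)) = Mul(-1, -18354) = 18354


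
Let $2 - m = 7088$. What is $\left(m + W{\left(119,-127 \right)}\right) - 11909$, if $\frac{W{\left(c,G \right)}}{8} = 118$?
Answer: $-18051$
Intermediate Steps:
$m = -7086$ ($m = 2 - 7088 = -7086$)
$W{\left(c,G \right)} = 944$ ($W{\left(c,G \right)} = 8 \cdot 118 = 944$)
$\left(m + W{\left(119,-127 \right)}\right) - 11909 = \left(-7086 + 944\right) - 11909 = -6142 - 11909 = -18051$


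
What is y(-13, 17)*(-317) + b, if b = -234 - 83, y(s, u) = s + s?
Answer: 7925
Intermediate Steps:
y(s, u) = 2*s
b = -317
y(-13, 17)*(-317) + b = (2*(-13))*(-317) - 317 = -26*(-317) - 317 = 8242 - 317 = 7925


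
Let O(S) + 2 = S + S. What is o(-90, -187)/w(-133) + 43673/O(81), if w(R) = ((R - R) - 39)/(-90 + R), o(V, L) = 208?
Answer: 701899/480 ≈ 1462.3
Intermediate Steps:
O(S) = -2 + 2*S (O(S) = -2 + (S + S) = -2 + 2*S)
w(R) = -39/(-90 + R) (w(R) = (0 - 39)/(-90 + R) = -39/(-90 + R))
o(-90, -187)/w(-133) + 43673/O(81) = 208/((-39/(-90 - 133))) + 43673/(-2 + 2*81) = 208/((-39/(-223))) + 43673/(-2 + 162) = 208/((-39*(-1/223))) + 43673/160 = 208/(39/223) + 43673*(1/160) = 208*(223/39) + 43673/160 = 3568/3 + 43673/160 = 701899/480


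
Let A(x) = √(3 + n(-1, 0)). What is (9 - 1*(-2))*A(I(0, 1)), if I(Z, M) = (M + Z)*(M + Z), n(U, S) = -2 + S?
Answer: 11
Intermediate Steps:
I(Z, M) = (M + Z)²
A(x) = 1 (A(x) = √(3 + (-2 + 0)) = √(3 - 2) = √1 = 1)
(9 - 1*(-2))*A(I(0, 1)) = (9 - 1*(-2))*1 = (9 + 2)*1 = 11*1 = 11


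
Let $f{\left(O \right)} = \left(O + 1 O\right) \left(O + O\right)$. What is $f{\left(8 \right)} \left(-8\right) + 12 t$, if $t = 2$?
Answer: $-2024$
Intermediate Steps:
$f{\left(O \right)} = 4 O^{2}$ ($f{\left(O \right)} = \left(O + O\right) 2 O = 2 O 2 O = 4 O^{2}$)
$f{\left(8 \right)} \left(-8\right) + 12 t = 4 \cdot 8^{2} \left(-8\right) + 12 \cdot 2 = 4 \cdot 64 \left(-8\right) + 24 = 256 \left(-8\right) + 24 = -2048 + 24 = -2024$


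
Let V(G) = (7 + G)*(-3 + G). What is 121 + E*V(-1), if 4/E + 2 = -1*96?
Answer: 5977/49 ≈ 121.98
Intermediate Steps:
V(G) = (-3 + G)*(7 + G)
E = -2/49 (E = 4/(-2 - 1*96) = 4/(-2 - 96) = 4/(-98) = 4*(-1/98) = -2/49 ≈ -0.040816)
121 + E*V(-1) = 121 - 2*(-21 + (-1)**2 + 4*(-1))/49 = 121 - 2*(-21 + 1 - 4)/49 = 121 - 2/49*(-24) = 121 + 48/49 = 5977/49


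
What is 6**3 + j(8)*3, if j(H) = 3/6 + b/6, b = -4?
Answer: 431/2 ≈ 215.50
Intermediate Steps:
j(H) = -1/6 (j(H) = 3/6 - 4/6 = 3*(1/6) - 4*1/6 = 1/2 - 2/3 = -1/6)
6**3 + j(8)*3 = 6**3 - 1/6*3 = 216 - 1/2 = 431/2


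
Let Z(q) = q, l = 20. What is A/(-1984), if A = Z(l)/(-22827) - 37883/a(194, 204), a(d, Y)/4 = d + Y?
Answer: 864787081/72099718656 ≈ 0.011994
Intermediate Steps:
a(d, Y) = 4*Y + 4*d (a(d, Y) = 4*(d + Y) = 4*(Y + d) = 4*Y + 4*d)
A = -864787081/36340584 (A = 20/(-22827) - 37883/(4*204 + 4*194) = 20*(-1/22827) - 37883/(816 + 776) = -20/22827 - 37883/1592 = -864787081/36340584 ≈ -23.797)
A/(-1984) = -864787081/36340584/(-1984) = -864787081/36340584*(-1/1984) = 864787081/72099718656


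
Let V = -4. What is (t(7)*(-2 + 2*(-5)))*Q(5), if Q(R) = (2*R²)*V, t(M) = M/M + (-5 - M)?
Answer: -26400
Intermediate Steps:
t(M) = -4 - M (t(M) = 1 + (-5 - M) = -4 - M)
Q(R) = -8*R² (Q(R) = (2*R²)*(-4) = -8*R²)
(t(7)*(-2 + 2*(-5)))*Q(5) = ((-4 - 1*7)*(-2 + 2*(-5)))*(-8*5²) = ((-4 - 7)*(-2 - 10))*(-8*25) = -11*(-12)*(-200) = 132*(-200) = -26400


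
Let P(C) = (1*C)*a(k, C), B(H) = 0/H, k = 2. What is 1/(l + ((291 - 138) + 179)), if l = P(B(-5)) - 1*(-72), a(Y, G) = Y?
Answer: 1/404 ≈ 0.0024752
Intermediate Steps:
B(H) = 0
P(C) = 2*C (P(C) = (1*C)*2 = C*2 = 2*C)
l = 72 (l = 2*0 - 1*(-72) = 0 + 72 = 72)
1/(l + ((291 - 138) + 179)) = 1/(72 + ((291 - 138) + 179)) = 1/(72 + (153 + 179)) = 1/(72 + 332) = 1/404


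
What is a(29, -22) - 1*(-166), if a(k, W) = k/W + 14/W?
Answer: 3609/22 ≈ 164.05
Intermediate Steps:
a(k, W) = 14/W + k/W
a(29, -22) - 1*(-166) = (14 + 29)/(-22) - 1*(-166) = -1/22*43 + 166 = -43/22 + 166 = 3609/22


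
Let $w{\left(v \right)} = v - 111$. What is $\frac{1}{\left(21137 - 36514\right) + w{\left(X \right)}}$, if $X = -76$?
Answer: $- \frac{1}{15564} \approx -6.4251 \cdot 10^{-5}$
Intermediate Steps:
$w{\left(v \right)} = -111 + v$ ($w{\left(v \right)} = v - 111 = -111 + v$)
$\frac{1}{\left(21137 - 36514\right) + w{\left(X \right)}} = \frac{1}{\left(21137 - 36514\right) - 187} = \frac{1}{-15377 - 187} = \frac{1}{-15564} = - \frac{1}{15564}$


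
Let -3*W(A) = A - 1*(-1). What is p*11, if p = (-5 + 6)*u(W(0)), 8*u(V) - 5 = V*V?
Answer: 253/36 ≈ 7.0278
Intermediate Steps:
W(A) = -⅓ - A/3 (W(A) = -(A - 1*(-1))/3 = -(A + 1)/3 = -(1 + A)/3 = -⅓ - A/3)
u(V) = 5/8 + V²/8 (u(V) = 5/8 + (V*V)/8 = 5/8 + V²/8)
p = 23/36 (p = (-5 + 6)*(5/8 + (-⅓ - ⅓*0)²/8) = 1*(5/8 + (-⅓ + 0)²/8) = 1*(5/8 + (-⅓)²/8) = 1*(5/8 + (⅛)*(⅑)) = 1*(5/8 + 1/72) = 1*(23/36) = 23/36 ≈ 0.63889)
p*11 = (23/36)*11 = 253/36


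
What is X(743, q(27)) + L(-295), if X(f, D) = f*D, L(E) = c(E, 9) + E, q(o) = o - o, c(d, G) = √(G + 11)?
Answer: -295 + 2*√5 ≈ -290.53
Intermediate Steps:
c(d, G) = √(11 + G)
q(o) = 0
L(E) = E + 2*√5 (L(E) = √(11 + 9) + E = √20 + E = 2*√5 + E = E + 2*√5)
X(f, D) = D*f
X(743, q(27)) + L(-295) = 0*743 + (-295 + 2*√5) = 0 + (-295 + 2*√5) = -295 + 2*√5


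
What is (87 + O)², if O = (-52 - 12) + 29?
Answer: 2704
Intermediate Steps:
O = -35 (O = -64 + 29 = -35)
(87 + O)² = (87 - 35)² = 52² = 2704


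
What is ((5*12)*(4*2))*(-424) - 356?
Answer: -203876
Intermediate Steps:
((5*12)*(4*2))*(-424) - 356 = (60*8)*(-424) - 356 = 480*(-424) - 356 = -203520 - 356 = -203876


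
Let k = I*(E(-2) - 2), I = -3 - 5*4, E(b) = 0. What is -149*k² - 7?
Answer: -315291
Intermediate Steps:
I = -23 (I = -3 - 1*20 = -3 - 20 = -23)
k = 46 (k = -23*(0 - 2) = -23*(-2) = 46)
-149*k² - 7 = -149*46² - 7 = -149*2116 - 7 = -315284 - 7 = -315291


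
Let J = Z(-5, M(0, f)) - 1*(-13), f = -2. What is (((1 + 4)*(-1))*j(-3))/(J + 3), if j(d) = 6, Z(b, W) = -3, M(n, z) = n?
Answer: -30/13 ≈ -2.3077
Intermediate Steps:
J = 10 (J = -3 - 1*(-13) = -3 + 13 = 10)
(((1 + 4)*(-1))*j(-3))/(J + 3) = (((1 + 4)*(-1))*6)/(10 + 3) = ((5*(-1))*6)/13 = -5*6*(1/13) = -30*1/13 = -30/13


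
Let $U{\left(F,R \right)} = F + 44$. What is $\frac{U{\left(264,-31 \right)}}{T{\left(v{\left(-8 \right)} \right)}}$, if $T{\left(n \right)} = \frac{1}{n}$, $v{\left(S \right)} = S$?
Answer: $-2464$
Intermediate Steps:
$U{\left(F,R \right)} = 44 + F$
$\frac{U{\left(264,-31 \right)}}{T{\left(v{\left(-8 \right)} \right)}} = \frac{44 + 264}{\frac{1}{-8}} = \frac{308}{- \frac{1}{8}} = 308 \left(-8\right) = -2464$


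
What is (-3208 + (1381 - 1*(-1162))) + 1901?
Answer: 1236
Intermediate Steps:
(-3208 + (1381 - 1*(-1162))) + 1901 = (-3208 + (1381 + 1162)) + 1901 = (-3208 + 2543) + 1901 = -665 + 1901 = 1236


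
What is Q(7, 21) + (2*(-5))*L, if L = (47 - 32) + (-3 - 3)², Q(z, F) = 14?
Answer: -496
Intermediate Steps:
L = 51 (L = 15 + (-6)² = 15 + 36 = 51)
Q(7, 21) + (2*(-5))*L = 14 + (2*(-5))*51 = 14 - 10*51 = 14 - 510 = -496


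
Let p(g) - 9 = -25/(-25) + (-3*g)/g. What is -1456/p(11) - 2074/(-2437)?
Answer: -504822/2437 ≈ -207.15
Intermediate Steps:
p(g) = 7 (p(g) = 9 + (-25/(-25) + (-3*g)/g) = 9 + (-25*(-1/25) - 3) = 9 + (1 - 3) = 9 - 2 = 7)
-1456/p(11) - 2074/(-2437) = -1456/7 - 2074/(-2437) = -1456*⅐ - 2074*(-1/2437) = -208 + 2074/2437 = -504822/2437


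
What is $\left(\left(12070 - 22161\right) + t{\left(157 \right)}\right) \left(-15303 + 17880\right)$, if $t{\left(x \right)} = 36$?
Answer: $-25911735$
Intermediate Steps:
$\left(\left(12070 - 22161\right) + t{\left(157 \right)}\right) \left(-15303 + 17880\right) = \left(\left(12070 - 22161\right) + 36\right) \left(-15303 + 17880\right) = \left(-10091 + 36\right) 2577 = \left(-10055\right) 2577 = -25911735$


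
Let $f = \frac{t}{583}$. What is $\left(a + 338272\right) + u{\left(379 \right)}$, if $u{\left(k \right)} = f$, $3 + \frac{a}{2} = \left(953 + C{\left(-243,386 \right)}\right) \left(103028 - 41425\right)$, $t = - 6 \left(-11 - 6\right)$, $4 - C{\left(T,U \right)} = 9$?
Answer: $\frac{68291194084}{583} \approx 1.1714 \cdot 10^{8}$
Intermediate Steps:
$C{\left(T,U \right)} = -5$ ($C{\left(T,U \right)} = 4 - 9 = -5$)
$t = 102$ ($t = \left(-6\right) \left(-17\right) = 102$)
$a = 116799282$ ($a = -6 + 2 \left(953 - 5\right) \left(103028 - 41425\right) = -6 + 2 \cdot 948 \cdot 61603 = -6 + 2 \cdot 58399644 = -6 + 116799288 = 116799282$)
$f = \frac{102}{583} \approx 0.17496$
$u{\left(k \right)} = \frac{102}{583}$
$\left(a + 338272\right) + u{\left(379 \right)} = \left(116799282 + 338272\right) + \frac{102}{583} = 117137554 + \frac{102}{583} = \frac{68291194084}{583}$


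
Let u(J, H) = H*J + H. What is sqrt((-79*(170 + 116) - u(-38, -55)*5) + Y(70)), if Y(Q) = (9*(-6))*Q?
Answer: 3*I*sqrt(4061) ≈ 191.18*I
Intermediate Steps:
Y(Q) = -54*Q
u(J, H) = H + H*J
sqrt((-79*(170 + 116) - u(-38, -55)*5) + Y(70)) = sqrt((-79*(170 + 116) - (-55*(1 - 38))*5) - 54*70) = sqrt((-79*286 - (-55*(-37))*5) - 3780) = sqrt((-22594 - 2035*5) - 3780) = sqrt((-22594 - 1*10175) - 3780) = sqrt((-22594 - 10175) - 3780) = sqrt(-32769 - 3780) = sqrt(-36549) = 3*I*sqrt(4061)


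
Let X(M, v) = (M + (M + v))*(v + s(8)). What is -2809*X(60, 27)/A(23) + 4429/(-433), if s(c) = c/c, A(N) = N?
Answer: -5006380319/9959 ≈ -5.0270e+5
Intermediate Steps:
s(c) = 1
X(M, v) = (1 + v)*(v + 2*M) (X(M, v) = (M + (M + v))*(v + 1) = (v + 2*M)*(1 + v) = (1 + v)*(v + 2*M))
-2809*X(60, 27)/A(23) + 4429/(-433) = -2809/(23/(27 + 27² + 2*60 + 2*60*27)) + 4429/(-433) = -2809/(23/(27 + 729 + 120 + 3240)) + 4429*(-1/433) = -2809/(23/4116) - 4429/433 = -2809/(23*(1/4116)) - 4429/433 = -2809/23/4116 - 4429/433 = -2809*4116/23 - 4429/433 = -11561844/23 - 4429/433 = -5006380319/9959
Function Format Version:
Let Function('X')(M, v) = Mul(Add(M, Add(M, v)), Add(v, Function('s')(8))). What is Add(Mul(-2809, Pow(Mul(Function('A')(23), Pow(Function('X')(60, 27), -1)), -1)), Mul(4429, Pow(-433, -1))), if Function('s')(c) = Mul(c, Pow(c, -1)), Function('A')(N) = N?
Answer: Rational(-5006380319, 9959) ≈ -5.0270e+5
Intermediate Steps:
Function('s')(c) = 1
Function('X')(M, v) = Mul(Add(1, v), Add(v, Mul(2, M))) (Function('X')(M, v) = Mul(Add(M, Add(M, v)), Add(v, 1)) = Mul(Add(v, Mul(2, M)), Add(1, v)) = Mul(Add(1, v), Add(v, Mul(2, M))))
Add(Mul(-2809, Pow(Mul(Function('A')(23), Pow(Function('X')(60, 27), -1)), -1)), Mul(4429, Pow(-433, -1))) = Add(Mul(-2809, Pow(Mul(23, Pow(Add(27, Pow(27, 2), Mul(2, 60), Mul(2, 60, 27)), -1)), -1)), Mul(4429, Pow(-433, -1))) = Add(Mul(-2809, Pow(Mul(23, Pow(Add(27, 729, 120, 3240), -1)), -1)), Mul(4429, Rational(-1, 433))) = Add(Mul(-2809, Pow(Mul(23, Pow(4116, -1)), -1)), Rational(-4429, 433)) = Add(Mul(-2809, Pow(Mul(23, Rational(1, 4116)), -1)), Rational(-4429, 433)) = Add(Mul(-2809, Pow(Rational(23, 4116), -1)), Rational(-4429, 433)) = Add(Mul(-2809, Rational(4116, 23)), Rational(-4429, 433)) = Add(Rational(-11561844, 23), Rational(-4429, 433)) = Rational(-5006380319, 9959)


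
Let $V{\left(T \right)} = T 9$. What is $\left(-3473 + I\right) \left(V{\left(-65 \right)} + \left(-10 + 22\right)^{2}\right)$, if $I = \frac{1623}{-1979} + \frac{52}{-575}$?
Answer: $\frac{1743294899178}{1137925} \approx 1.532 \cdot 10^{6}$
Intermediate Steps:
$V{\left(T \right)} = 9 T$
$I = - \frac{1036133}{1137925}$ ($I = 1623 \left(- \frac{1}{1979}\right) + 52 \left(- \frac{1}{575}\right) = - \frac{1623}{1979} - \frac{52}{575} = - \frac{1036133}{1137925} \approx -0.91055$)
$\left(-3473 + I\right) \left(V{\left(-65 \right)} + \left(-10 + 22\right)^{2}\right) = \left(-3473 - \frac{1036133}{1137925}\right) \left(9 \left(-65\right) + \left(-10 + 22\right)^{2}\right) = - \frac{3953049658 \left(-585 + 12^{2}\right)}{1137925} = - \frac{3953049658 \left(-585 + 144\right)}{1137925} = \left(- \frac{3953049658}{1137925}\right) \left(-441\right) = \frac{1743294899178}{1137925}$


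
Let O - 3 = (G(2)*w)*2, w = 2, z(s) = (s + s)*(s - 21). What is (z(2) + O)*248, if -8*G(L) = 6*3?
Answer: -20336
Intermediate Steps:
z(s) = 2*s*(-21 + s) (z(s) = (2*s)*(-21 + s) = 2*s*(-21 + s))
G(L) = -9/4 (G(L) = -3*3/4 = -⅛*18 = -9/4)
O = -6 (O = 3 - 9/4*2*2 = 3 - 9/2*2 = 3 - 9 = -6)
(z(2) + O)*248 = (2*2*(-21 + 2) - 6)*248 = (2*2*(-19) - 6)*248 = (-76 - 6)*248 = -82*248 = -20336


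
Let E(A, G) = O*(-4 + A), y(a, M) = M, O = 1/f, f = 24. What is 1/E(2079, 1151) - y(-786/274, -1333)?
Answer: 2765999/2075 ≈ 1333.0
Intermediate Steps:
O = 1/24 ≈ 0.041667
E(A, G) = -⅙ + A/24 (E(A, G) = (-4 + A)/24 = -⅙ + A/24)
1/E(2079, 1151) - y(-786/274, -1333) = 1/(-⅙ + (1/24)*2079) - 1*(-1333) = 1/(-⅙ + 693/8) + 1333 = 1/(2075/24) + 1333 = 24/2075 + 1333 = 2765999/2075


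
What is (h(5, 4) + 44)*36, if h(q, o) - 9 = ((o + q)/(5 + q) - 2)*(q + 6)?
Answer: 7362/5 ≈ 1472.4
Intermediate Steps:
h(q, o) = 9 + (-2 + (o + q)/(5 + q))*(6 + q) (h(q, o) = 9 + ((o + q)/(5 + q) - 2)*(q + 6) = 9 + ((o + q)/(5 + q) - 2)*(6 + q) = 9 + (-2 + (o + q)/(5 + q))*(6 + q))
(h(5, 4) + 44)*36 = ((-15 - 1*5² - 7*5 + 6*4 + 4*5)/(5 + 5) + 44)*36 = ((-15 - 1*25 - 35 + 24 + 20)/10 + 44)*36 = ((-15 - 25 - 35 + 24 + 20)/10 + 44)*36 = ((⅒)*(-31) + 44)*36 = (-31/10 + 44)*36 = (409/10)*36 = 7362/5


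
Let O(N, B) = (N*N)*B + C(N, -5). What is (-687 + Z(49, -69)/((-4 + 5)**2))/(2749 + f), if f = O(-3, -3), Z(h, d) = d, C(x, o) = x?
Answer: -756/2719 ≈ -0.27804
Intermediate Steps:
O(N, B) = N + B*N**2 (O(N, B) = (N*N)*B + N = N**2*B + N = B*N**2 + N = N + B*N**2)
f = -30 (f = -3*(1 - 3*(-3)) = -3*(1 + 9) = -3*10 = -30)
(-687 + Z(49, -69)/((-4 + 5)**2))/(2749 + f) = (-687 - 69/(-4 + 5)**2)/(2749 - 30) = (-687 - 69/(1**2))/2719 = (-687 - 69/1)*(1/2719) = (-687 - 69*1)*(1/2719) = (-687 - 69)*(1/2719) = -756*1/2719 = -756/2719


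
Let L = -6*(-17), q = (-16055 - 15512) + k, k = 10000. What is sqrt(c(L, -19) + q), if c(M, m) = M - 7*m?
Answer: 2*I*sqrt(5333) ≈ 146.05*I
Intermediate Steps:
q = -21567 (q = (-16055 - 15512) + 10000 = -31567 + 10000 = -21567)
L = 102
sqrt(c(L, -19) + q) = sqrt((102 - 7*(-19)) - 21567) = sqrt((102 + 133) - 21567) = sqrt(235 - 21567) = sqrt(-21332) = 2*I*sqrt(5333)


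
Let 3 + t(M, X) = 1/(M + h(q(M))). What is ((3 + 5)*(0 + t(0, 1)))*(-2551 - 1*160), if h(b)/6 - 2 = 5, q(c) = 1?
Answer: 1355500/21 ≈ 64548.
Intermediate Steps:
h(b) = 42 (h(b) = 12 + 6*5 = 12 + 30 = 42)
t(M, X) = -3 + 1/(42 + M) (t(M, X) = -3 + 1/(M + 42) = -3 + 1/(42 + M))
((3 + 5)*(0 + t(0, 1)))*(-2551 - 1*160) = ((3 + 5)*(0 + (-125 - 3*0)/(42 + 0)))*(-2551 - 1*160) = (8*(0 + (-125 + 0)/42))*(-2551 - 160) = (8*(0 + (1/42)*(-125)))*(-2711) = (8*(0 - 125/42))*(-2711) = (8*(-125/42))*(-2711) = -500/21*(-2711) = 1355500/21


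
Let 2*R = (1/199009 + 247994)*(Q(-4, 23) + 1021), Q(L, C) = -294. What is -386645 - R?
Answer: -36033550257079/398018 ≈ -9.0532e+7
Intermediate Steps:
R = 35879658587469/398018 (R = ((1/199009 + 247994)*(-294 + 1021))/2 = ((1/199009 + 247994)*727)/2 = ((49353037947/199009)*727)/2 = (½)*(35879658587469/199009) = 35879658587469/398018 ≈ 9.0146e+7)
-386645 - R = -386645 - 1*35879658587469/398018 = -386645 - 35879658587469/398018 = -36033550257079/398018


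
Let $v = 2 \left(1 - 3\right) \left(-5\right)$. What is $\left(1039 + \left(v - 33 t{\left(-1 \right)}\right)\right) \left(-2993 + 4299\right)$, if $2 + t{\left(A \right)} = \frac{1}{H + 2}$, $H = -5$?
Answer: $1483616$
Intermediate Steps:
$t{\left(A \right)} = - \frac{7}{3}$ ($t{\left(A \right)} = -2 + \frac{1}{-5 + 2} = -2 + \frac{1}{-3} = -2 - \frac{1}{3} = - \frac{7}{3}$)
$v = 20$ ($v = 2 \left(\left(-2\right) \left(-5\right)\right) = 2 \cdot 10 = 20$)
$\left(1039 + \left(v - 33 t{\left(-1 \right)}\right)\right) \left(-2993 + 4299\right) = \left(1039 + \left(20 - -77\right)\right) \left(-2993 + 4299\right) = \left(1039 + \left(20 + 77\right)\right) 1306 = \left(1039 + 97\right) 1306 = 1136 \cdot 1306 = 1483616$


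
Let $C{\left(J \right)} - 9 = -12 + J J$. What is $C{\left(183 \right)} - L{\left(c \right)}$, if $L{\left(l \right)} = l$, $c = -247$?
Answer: $33733$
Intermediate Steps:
$C{\left(J \right)} = -3 + J^{2}$ ($C{\left(J \right)} = 9 + \left(-12 + J J\right) = 9 + \left(-12 + J^{2}\right) = -3 + J^{2}$)
$C{\left(183 \right)} - L{\left(c \right)} = \left(-3 + 183^{2}\right) - -247 = \left(-3 + 33489\right) + 247 = 33486 + 247 = 33733$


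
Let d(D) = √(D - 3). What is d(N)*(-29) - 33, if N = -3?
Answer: -33 - 29*I*√6 ≈ -33.0 - 71.035*I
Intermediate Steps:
d(D) = √(-3 + D)
d(N)*(-29) - 33 = √(-3 - 3)*(-29) - 33 = √(-6)*(-29) - 33 = (I*√6)*(-29) - 33 = -29*I*√6 - 33 = -33 - 29*I*√6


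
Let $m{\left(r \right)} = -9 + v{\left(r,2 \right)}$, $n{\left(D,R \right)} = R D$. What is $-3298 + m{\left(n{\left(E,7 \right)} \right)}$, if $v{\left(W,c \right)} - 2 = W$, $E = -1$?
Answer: $-3312$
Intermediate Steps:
$v{\left(W,c \right)} = 2 + W$
$n{\left(D,R \right)} = D R$
$m{\left(r \right)} = -7 + r$ ($m{\left(r \right)} = -9 + \left(2 + r\right) = -7 + r$)
$-3298 + m{\left(n{\left(E,7 \right)} \right)} = -3298 - 14 = -3312$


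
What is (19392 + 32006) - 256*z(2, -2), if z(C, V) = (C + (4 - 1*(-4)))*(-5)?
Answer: 64198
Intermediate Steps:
z(C, V) = -40 - 5*C (z(C, V) = (C + (4 + 4))*(-5) = (C + 8)*(-5) = (8 + C)*(-5) = -40 - 5*C)
(19392 + 32006) - 256*z(2, -2) = (19392 + 32006) - 256*(-40 - 5*2) = 51398 - 256*(-40 - 10) = 51398 - 256*(-50) = 51398 + 12800 = 64198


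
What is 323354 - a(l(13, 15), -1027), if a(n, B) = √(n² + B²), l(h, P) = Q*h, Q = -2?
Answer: 323354 - 13*√6245 ≈ 3.2233e+5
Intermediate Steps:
l(h, P) = -2*h
a(n, B) = √(B² + n²)
323354 - a(l(13, 15), -1027) = 323354 - √((-1027)² + (-2*13)²) = 323354 - √(1054729 + (-26)²) = 323354 - √(1054729 + 676) = 323354 - √1055405 = 323354 - 13*√6245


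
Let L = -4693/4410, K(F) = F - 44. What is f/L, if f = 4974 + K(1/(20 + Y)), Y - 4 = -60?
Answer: -2288545/494 ≈ -4632.7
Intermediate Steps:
Y = -56 (Y = 4 - 60 = -56)
K(F) = -44 + F
L = -4693/4410 (L = -4693*1/4410 = -4693/4410 ≈ -1.0642)
f = 177479/36 (f = 4974 + (-44 + 1/(20 - 56)) = 4974 + (-44 + 1/(-36)) = 4974 + (-44 - 1/36) = 4974 - 1585/36 = 177479/36 ≈ 4930.0)
f/L = 177479/(36*(-4693/4410)) = (177479/36)*(-4410/4693) = -2288545/494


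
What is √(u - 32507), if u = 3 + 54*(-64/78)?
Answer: 2*I*√1375166/13 ≈ 180.41*I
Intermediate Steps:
u = -537/13 (u = 3 + 54*(-64*1/78) = 3 + 54*(-32/39) = 3 - 576/13 = -537/13 ≈ -41.308)
√(u - 32507) = √(-537/13 - 32507) = √(-423128/13) = 2*I*√1375166/13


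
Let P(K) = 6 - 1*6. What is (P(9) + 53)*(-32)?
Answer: -1696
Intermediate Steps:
P(K) = 0 (P(K) = 6 - 6 = 0)
(P(9) + 53)*(-32) = (0 + 53)*(-32) = 53*(-32) = -1696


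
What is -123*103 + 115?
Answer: -12554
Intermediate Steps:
-123*103 + 115 = -12669 + 115 = -12554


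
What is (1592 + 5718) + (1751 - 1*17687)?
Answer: -8626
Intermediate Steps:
(1592 + 5718) + (1751 - 1*17687) = 7310 + (1751 - 17687) = 7310 - 15936 = -8626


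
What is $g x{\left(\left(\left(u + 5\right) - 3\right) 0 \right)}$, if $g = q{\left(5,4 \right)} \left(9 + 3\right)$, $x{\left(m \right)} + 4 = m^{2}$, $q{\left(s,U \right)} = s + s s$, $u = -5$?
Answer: $-1440$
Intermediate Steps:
$q{\left(s,U \right)} = s + s^{2}$
$x{\left(m \right)} = -4 + m^{2}$
$g = 360$ ($g = 5 \left(1 + 5\right) \left(9 + 3\right) = 5 \cdot 6 \cdot 12 = 30 \cdot 12 = 360$)
$g x{\left(\left(\left(u + 5\right) - 3\right) 0 \right)} = 360 \left(-4 + \left(\left(\left(-5 + 5\right) - 3\right) 0\right)^{2}\right) = 360 \left(-4 + \left(\left(0 - 3\right) 0\right)^{2}\right) = 360 \left(-4 + \left(\left(-3\right) 0\right)^{2}\right) = 360 \left(-4 + 0^{2}\right) = 360 \left(-4 + 0\right) = 360 \left(-4\right) = -1440$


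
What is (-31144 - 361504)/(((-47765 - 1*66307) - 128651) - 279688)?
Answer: 392648/522411 ≈ 0.75161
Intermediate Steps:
(-31144 - 361504)/(((-47765 - 1*66307) - 128651) - 279688) = -392648/(((-47765 - 66307) - 128651) - 279688) = -392648/((-114072 - 128651) - 279688) = -392648/(-242723 - 279688) = -392648/(-522411) = -392648*(-1/522411) = 392648/522411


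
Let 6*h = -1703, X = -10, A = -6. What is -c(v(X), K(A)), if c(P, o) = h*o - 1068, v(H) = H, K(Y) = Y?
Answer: -635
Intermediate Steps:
h = -1703/6 (h = (⅙)*(-1703) = -1703/6 ≈ -283.83)
c(P, o) = -1068 - 1703*o/6 (c(P, o) = -1703*o/6 - 1068 = -1068 - 1703*o/6)
-c(v(X), K(A)) = -(-1068 - 1703/6*(-6)) = -(-1068 + 1703) = -1*635 = -635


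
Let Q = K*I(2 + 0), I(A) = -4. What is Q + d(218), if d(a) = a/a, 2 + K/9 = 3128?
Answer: -112535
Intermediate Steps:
K = 28134 (K = -18 + 9*3128 = -18 + 28152 = 28134)
d(a) = 1
Q = -112536 (Q = 28134*(-4) = -112536)
Q + d(218) = -112536 + 1 = -112535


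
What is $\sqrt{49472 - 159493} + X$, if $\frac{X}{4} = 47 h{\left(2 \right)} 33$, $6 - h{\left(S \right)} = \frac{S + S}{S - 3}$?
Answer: $62040 + i \sqrt{110021} \approx 62040.0 + 331.69 i$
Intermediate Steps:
$h{\left(S \right)} = 6 - \frac{2 S}{-3 + S}$ ($h{\left(S \right)} = 6 - \frac{S + S}{S - 3} = 6 - \frac{2 S}{-3 + S}$)
$X = 62040$ ($X = 4 \cdot 47 \frac{2 \left(-9 + 2 \cdot 2\right)}{-3 + 2} \cdot 33 = 4 \cdot 47 \frac{2 \left(-9 + 4\right)}{-1} \cdot 33 = 4 \cdot 47 \cdot 2 \left(-1\right) \left(-5\right) 33 = 4 \cdot 47 \cdot 10 \cdot 33 = 4 \cdot 470 \cdot 33 = 4 \cdot 15510 = 62040$)
$\sqrt{49472 - 159493} + X = \sqrt{49472 - 159493} + 62040 = \sqrt{-110021} + 62040 = i \sqrt{110021} + 62040 = 62040 + i \sqrt{110021}$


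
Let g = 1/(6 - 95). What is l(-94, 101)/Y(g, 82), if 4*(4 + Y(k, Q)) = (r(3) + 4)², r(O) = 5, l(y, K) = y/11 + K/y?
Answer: -19894/33605 ≈ -0.59200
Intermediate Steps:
l(y, K) = y/11 + K/y (l(y, K) = y*(1/11) + K/y = y/11 + K/y)
g = -1/89 (g = 1/(-89) = -1/89 ≈ -0.011236)
Y(k, Q) = 65/4 (Y(k, Q) = -4 + (5 + 4)²/4 = -4 + (¼)*9² = -4 + (¼)*81 = -4 + 81/4 = 65/4)
l(-94, 101)/Y(g, 82) = ((1/11)*(-94) + 101/(-94))/(65/4) = (-94/11 + 101*(-1/94))*(4/65) = (-94/11 - 101/94)*(4/65) = -9947/1034*4/65 = -19894/33605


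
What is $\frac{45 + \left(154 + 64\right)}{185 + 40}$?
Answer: $\frac{263}{225} \approx 1.1689$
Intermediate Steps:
$\frac{45 + \left(154 + 64\right)}{185 + 40} = \frac{45 + 218}{225} = 263 \cdot \frac{1}{225} = \frac{263}{225}$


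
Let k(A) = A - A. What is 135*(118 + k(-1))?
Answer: 15930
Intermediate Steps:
k(A) = 0
135*(118 + k(-1)) = 135*(118 + 0) = 135*118 = 15930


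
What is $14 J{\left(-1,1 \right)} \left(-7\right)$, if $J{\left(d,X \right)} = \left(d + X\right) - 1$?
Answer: $98$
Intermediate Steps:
$J{\left(d,X \right)} = -1 + X + d$ ($J{\left(d,X \right)} = \left(X + d\right) - 1 = -1 + X + d$)
$14 J{\left(-1,1 \right)} \left(-7\right) = 14 \left(-1 + 1 - 1\right) \left(-7\right) = 14 \left(-1\right) \left(-7\right) = \left(-14\right) \left(-7\right) = 98$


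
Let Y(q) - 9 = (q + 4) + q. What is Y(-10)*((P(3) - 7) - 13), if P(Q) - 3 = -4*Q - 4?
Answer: 231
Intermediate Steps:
Y(q) = 13 + 2*q (Y(q) = 9 + ((q + 4) + q) = 9 + ((4 + q) + q) = 9 + (4 + 2*q) = 13 + 2*q)
P(Q) = -1 - 4*Q (P(Q) = 3 + (-4*Q - 4) = 3 + (-4 - 4*Q) = -1 - 4*Q)
Y(-10)*((P(3) - 7) - 13) = (13 + 2*(-10))*(((-1 - 4*3) - 7) - 13) = (13 - 20)*(((-1 - 12) - 7) - 13) = -7*((-13 - 7) - 13) = -7*(-20 - 13) = -7*(-33) = 231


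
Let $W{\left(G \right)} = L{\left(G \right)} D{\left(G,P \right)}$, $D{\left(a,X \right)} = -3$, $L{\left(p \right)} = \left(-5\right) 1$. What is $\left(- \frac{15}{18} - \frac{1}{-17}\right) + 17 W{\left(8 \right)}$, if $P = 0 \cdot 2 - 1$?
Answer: $\frac{25931}{102} \approx 254.23$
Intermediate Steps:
$L{\left(p \right)} = -5$
$P = -1$ ($P = 0 - 1 = -1$)
$W{\left(G \right)} = 15$ ($W{\left(G \right)} = \left(-5\right) \left(-3\right) = 15$)
$\left(- \frac{15}{18} - \frac{1}{-17}\right) + 17 W{\left(8 \right)} = \left(- \frac{15}{18} - \frac{1}{-17}\right) + 17 \cdot 15 = \left(\left(-15\right) \frac{1}{18} - - \frac{1}{17}\right) + 255 = \left(- \frac{5}{6} + \frac{1}{17}\right) + 255 = - \frac{79}{102} + 255 = \frac{25931}{102}$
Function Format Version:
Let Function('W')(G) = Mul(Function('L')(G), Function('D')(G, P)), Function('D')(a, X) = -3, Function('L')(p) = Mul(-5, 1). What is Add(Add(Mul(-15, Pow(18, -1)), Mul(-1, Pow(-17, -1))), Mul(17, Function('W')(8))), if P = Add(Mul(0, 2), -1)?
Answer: Rational(25931, 102) ≈ 254.23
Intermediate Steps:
Function('L')(p) = -5
P = -1 (P = Add(0, -1) = -1)
Function('W')(G) = 15 (Function('W')(G) = Mul(-5, -3) = 15)
Add(Add(Mul(-15, Pow(18, -1)), Mul(-1, Pow(-17, -1))), Mul(17, Function('W')(8))) = Add(Add(Mul(-15, Pow(18, -1)), Mul(-1, Pow(-17, -1))), Mul(17, 15)) = Add(Add(Mul(-15, Rational(1, 18)), Mul(-1, Rational(-1, 17))), 255) = Add(Add(Rational(-5, 6), Rational(1, 17)), 255) = Add(Rational(-79, 102), 255) = Rational(25931, 102)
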